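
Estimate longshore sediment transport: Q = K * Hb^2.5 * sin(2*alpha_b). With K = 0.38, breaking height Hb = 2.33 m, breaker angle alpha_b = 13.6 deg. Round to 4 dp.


Q = K * Hb^2.5 * sin(2 * alpha_b)
Hb^2.5 = 2.33^2.5 = 8.286856
sin(2 * 13.6) = sin(27.2) = 0.457098
Q = 0.38 * 8.286856 * 0.457098
Q = 1.4394 m^3/s

1.4394


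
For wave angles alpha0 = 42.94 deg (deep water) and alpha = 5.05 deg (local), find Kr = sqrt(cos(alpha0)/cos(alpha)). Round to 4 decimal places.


Kr = sqrt(cos(alpha0) / cos(alpha))
cos(42.94) = 0.732067
cos(5.05) = 0.996118
Kr = sqrt(0.732067 / 0.996118)
Kr = sqrt(0.734920)
Kr = 0.8573

0.8573


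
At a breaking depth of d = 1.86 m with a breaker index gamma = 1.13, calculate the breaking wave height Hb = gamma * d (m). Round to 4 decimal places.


Hb = gamma * d
Hb = 1.13 * 1.86
Hb = 2.1018 m

2.1018


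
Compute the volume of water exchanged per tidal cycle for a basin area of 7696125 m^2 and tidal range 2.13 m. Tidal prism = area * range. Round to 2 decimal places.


Tidal prism = Area * Tidal range
P = 7696125 * 2.13
P = 16392746.25 m^3

16392746.25


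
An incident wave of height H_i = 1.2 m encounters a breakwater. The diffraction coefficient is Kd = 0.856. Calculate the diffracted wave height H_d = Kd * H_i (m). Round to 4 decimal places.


H_d = Kd * H_i
H_d = 0.856 * 1.2
H_d = 1.0272 m

1.0272


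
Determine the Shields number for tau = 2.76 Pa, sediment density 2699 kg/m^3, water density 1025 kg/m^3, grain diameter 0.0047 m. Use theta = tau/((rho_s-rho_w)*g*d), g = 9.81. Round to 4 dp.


theta = tau / ((rho_s - rho_w) * g * d)
rho_s - rho_w = 2699 - 1025 = 1674
Denominator = 1674 * 9.81 * 0.0047 = 77.183118
theta = 2.76 / 77.183118
theta = 0.0358

0.0358


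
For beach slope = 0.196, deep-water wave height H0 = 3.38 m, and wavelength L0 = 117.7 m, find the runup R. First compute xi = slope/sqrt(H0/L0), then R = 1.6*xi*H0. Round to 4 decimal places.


xi = slope / sqrt(H0/L0)
H0/L0 = 3.38/117.7 = 0.028717
sqrt(0.028717) = 0.169461
xi = 0.196 / 0.169461 = 1.156607
R = 1.6 * xi * H0 = 1.6 * 1.156607 * 3.38
R = 6.2549 m

6.2549


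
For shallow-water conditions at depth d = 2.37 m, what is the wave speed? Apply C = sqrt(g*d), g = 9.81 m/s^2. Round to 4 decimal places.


Using the shallow-water approximation:
C = sqrt(g * d) = sqrt(9.81 * 2.37)
C = sqrt(23.2497)
C = 4.8218 m/s

4.8218


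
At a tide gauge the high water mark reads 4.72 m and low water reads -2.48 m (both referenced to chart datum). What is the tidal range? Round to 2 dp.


Tidal range = High water - Low water
Tidal range = 4.72 - (-2.48)
Tidal range = 7.20 m

7.20


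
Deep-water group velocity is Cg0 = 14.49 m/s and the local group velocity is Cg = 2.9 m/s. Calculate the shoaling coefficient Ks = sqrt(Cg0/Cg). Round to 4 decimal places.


Ks = sqrt(Cg0 / Cg)
Ks = sqrt(14.49 / 2.9)
Ks = sqrt(4.9966)
Ks = 2.2353

2.2353


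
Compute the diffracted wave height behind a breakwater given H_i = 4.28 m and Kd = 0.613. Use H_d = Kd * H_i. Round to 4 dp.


H_d = Kd * H_i
H_d = 0.613 * 4.28
H_d = 2.6236 m

2.6236


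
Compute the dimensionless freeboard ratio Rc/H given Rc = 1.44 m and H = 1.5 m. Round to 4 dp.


Relative freeboard = Rc / H
= 1.44 / 1.5
= 0.9600

0.9600


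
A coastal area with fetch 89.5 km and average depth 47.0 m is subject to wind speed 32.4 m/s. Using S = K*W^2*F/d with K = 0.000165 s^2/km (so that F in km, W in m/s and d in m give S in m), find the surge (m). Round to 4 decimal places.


S = K * W^2 * F / d
W^2 = 32.4^2 = 1049.76
S = 0.000165 * 1049.76 * 89.5 / 47.0
Numerator = 0.000165 * 1049.76 * 89.5 = 15.502331
S = 15.502331 / 47.0 = 0.3298 m

0.3298


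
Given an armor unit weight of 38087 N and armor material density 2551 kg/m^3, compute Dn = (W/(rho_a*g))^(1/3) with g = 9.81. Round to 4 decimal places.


V = W / (rho_a * g)
V = 38087 / (2551 * 9.81)
V = 38087 / 25025.31
V = 1.521939 m^3
Dn = V^(1/3) = 1.521939^(1/3)
Dn = 1.1503 m

1.1503


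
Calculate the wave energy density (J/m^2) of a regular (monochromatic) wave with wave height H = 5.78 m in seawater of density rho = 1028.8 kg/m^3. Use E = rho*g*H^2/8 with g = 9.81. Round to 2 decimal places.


E = (1/8) * rho * g * H^2
E = (1/8) * 1028.8 * 9.81 * 5.78^2
E = 0.125 * 1028.8 * 9.81 * 33.4084
E = 42146.90 J/m^2

42146.90


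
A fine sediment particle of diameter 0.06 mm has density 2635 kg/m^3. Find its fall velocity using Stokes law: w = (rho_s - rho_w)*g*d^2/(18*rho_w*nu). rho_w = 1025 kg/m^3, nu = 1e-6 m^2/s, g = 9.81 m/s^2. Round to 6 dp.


w = (rho_s - rho_w) * g * d^2 / (18 * rho_w * nu)
d = 0.06 mm = 0.000060 m
rho_s - rho_w = 2635 - 1025 = 1610
Numerator = 1610 * 9.81 * (0.000060)^2 = 0.000056858760
Denominator = 18 * 1025 * 1e-6 = 0.018450
w = 0.003082 m/s

0.003082


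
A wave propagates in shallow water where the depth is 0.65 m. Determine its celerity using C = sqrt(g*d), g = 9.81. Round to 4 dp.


Using the shallow-water approximation:
C = sqrt(g * d) = sqrt(9.81 * 0.65)
C = sqrt(6.3765)
C = 2.5252 m/s

2.5252


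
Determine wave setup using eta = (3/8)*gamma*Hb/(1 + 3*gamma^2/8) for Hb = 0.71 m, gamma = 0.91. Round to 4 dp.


eta = (3/8) * gamma * Hb / (1 + 3*gamma^2/8)
Numerator = (3/8) * 0.91 * 0.71 = 0.242287
Denominator = 1 + 3*0.91^2/8 = 1 + 0.310538 = 1.310538
eta = 0.242287 / 1.310538
eta = 0.1849 m

0.1849


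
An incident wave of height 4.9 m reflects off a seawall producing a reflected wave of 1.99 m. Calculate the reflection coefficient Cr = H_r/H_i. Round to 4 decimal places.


Cr = H_r / H_i
Cr = 1.99 / 4.9
Cr = 0.4061

0.4061


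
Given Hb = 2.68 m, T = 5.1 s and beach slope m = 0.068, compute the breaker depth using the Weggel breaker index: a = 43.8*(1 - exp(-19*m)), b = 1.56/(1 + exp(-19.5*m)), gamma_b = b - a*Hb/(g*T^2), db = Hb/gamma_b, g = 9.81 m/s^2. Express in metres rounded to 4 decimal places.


a = 43.8 * (1 - exp(-19 * m))
exp(-19 * 0.068) = exp(-1.2920) = 0.274721
a = 43.8 * (1 - 0.274721) = 31.767229
b = 1.56 / (1 + exp(-19.5 * m))
exp(-19.5 * 0.068) = exp(-1.3260) = 0.265537
b = 1.56 / (1 + 0.265537) = 1.232678
Hb / (g * T^2) = 2.68 / (9.81 * 5.1^2) = 2.68 / 255.1581 = 0.01050329
gamma_b = b - a * Hb/(g*T^2) = 1.232678 - 31.767229 * 0.01050329 = 0.899018
db = Hb / gamma_b = 2.68 / 0.899018
db = 2.9810 m

2.9810


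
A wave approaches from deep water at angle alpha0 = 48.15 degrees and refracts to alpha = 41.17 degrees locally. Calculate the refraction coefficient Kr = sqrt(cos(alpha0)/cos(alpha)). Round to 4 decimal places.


Kr = sqrt(cos(alpha0) / cos(alpha))
cos(48.15) = 0.667183
cos(41.17) = 0.752760
Kr = sqrt(0.667183 / 0.752760)
Kr = sqrt(0.886316)
Kr = 0.9414

0.9414


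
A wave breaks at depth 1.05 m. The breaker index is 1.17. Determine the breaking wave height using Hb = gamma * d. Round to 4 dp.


Hb = gamma * d
Hb = 1.17 * 1.05
Hb = 1.2285 m

1.2285


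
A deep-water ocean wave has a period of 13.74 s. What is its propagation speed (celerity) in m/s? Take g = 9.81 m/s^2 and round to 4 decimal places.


We use the deep-water celerity formula:
C = g * T / (2 * pi)
C = 9.81 * 13.74 / (2 * 3.14159...)
C = 134.789400 / 6.283185
C = 21.4524 m/s

21.4524


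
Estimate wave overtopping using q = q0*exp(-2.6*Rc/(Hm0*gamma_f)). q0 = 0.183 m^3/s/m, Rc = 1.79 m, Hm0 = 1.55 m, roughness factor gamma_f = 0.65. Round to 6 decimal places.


q = q0 * exp(-2.6 * Rc / (Hm0 * gamma_f))
Exponent = -2.6 * 1.79 / (1.55 * 0.65)
= -2.6 * 1.79 / 1.0075
= -4.619355
exp(-4.619355) = 0.009859
q = 0.183 * 0.009859
q = 0.001804 m^3/s/m

0.001804


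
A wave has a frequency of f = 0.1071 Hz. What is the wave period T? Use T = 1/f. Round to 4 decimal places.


T = 1 / f
T = 1 / 0.1071
T = 9.3371 s

9.3371


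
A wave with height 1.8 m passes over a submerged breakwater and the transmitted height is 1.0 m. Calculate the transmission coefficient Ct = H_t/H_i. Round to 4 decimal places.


Ct = H_t / H_i
Ct = 1.0 / 1.8
Ct = 0.5556

0.5556


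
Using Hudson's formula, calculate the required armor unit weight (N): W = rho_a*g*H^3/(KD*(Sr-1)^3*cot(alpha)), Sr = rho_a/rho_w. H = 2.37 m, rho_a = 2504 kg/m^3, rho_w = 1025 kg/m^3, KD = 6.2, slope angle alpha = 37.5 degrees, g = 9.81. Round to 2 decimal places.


Sr = rho_a / rho_w = 2504 / 1025 = 2.442927
(Sr - 1) = 1.442927
(Sr - 1)^3 = 3.004228
cot(37.5) = 1 / tan(37.5) = 1 / 0.767327 = 1.303225
Numerator = 2504 * 9.81 * 2.37^3 = 327000.4648
Denominator = 6.2 * 3.004228 * 1.303225 = 24.274156
W = 327000.4648 / 24.274156
W = 13471.14 N

13471.14


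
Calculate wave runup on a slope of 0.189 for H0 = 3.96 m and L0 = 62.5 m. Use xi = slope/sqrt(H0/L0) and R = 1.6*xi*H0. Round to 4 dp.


xi = slope / sqrt(H0/L0)
H0/L0 = 3.96/62.5 = 0.063360
sqrt(0.063360) = 0.251714
xi = 0.189 / 0.251714 = 0.750852
R = 1.6 * xi * H0 = 1.6 * 0.750852 * 3.96
R = 4.7574 m

4.7574


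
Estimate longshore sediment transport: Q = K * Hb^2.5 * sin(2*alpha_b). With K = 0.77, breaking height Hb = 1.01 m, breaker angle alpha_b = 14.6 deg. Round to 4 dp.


Q = K * Hb^2.5 * sin(2 * alpha_b)
Hb^2.5 = 1.01^2.5 = 1.025188
sin(2 * 14.6) = sin(29.2) = 0.487860
Q = 0.77 * 1.025188 * 0.487860
Q = 0.3851 m^3/s

0.3851


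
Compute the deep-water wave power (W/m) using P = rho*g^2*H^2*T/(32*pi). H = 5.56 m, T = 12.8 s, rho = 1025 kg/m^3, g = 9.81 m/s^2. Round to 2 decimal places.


P = rho * g^2 * H^2 * T / (32 * pi)
P = 1025 * 9.81^2 * 5.56^2 * 12.8 / (32 * pi)
P = 1025 * 96.2361 * 30.9136 * 12.8 / 100.53096
P = 388259.04 W/m

388259.04


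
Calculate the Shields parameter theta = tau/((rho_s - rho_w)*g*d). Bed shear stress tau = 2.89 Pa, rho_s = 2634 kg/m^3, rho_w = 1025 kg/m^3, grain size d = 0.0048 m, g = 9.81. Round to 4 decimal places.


theta = tau / ((rho_s - rho_w) * g * d)
rho_s - rho_w = 2634 - 1025 = 1609
Denominator = 1609 * 9.81 * 0.0048 = 75.764592
theta = 2.89 / 75.764592
theta = 0.0381

0.0381


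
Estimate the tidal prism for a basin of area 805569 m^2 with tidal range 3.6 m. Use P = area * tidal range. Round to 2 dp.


Tidal prism = Area * Tidal range
P = 805569 * 3.6
P = 2900048.40 m^3

2900048.40


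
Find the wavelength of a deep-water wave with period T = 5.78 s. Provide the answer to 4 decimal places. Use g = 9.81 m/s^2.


L0 = g * T^2 / (2 * pi)
L0 = 9.81 * 5.78^2 / (2 * pi)
L0 = 9.81 * 33.4084 / 6.28319
L0 = 327.7364 / 6.28319
L0 = 52.1609 m

52.1609


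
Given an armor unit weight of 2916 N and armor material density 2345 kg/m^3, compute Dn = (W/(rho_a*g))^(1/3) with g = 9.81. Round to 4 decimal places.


V = W / (rho_a * g)
V = 2916 / (2345 * 9.81)
V = 2916 / 23004.45
V = 0.126758 m^3
Dn = V^(1/3) = 0.126758^(1/3)
Dn = 0.5023 m

0.5023


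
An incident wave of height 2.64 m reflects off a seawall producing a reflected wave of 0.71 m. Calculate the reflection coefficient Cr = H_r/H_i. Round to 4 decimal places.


Cr = H_r / H_i
Cr = 0.71 / 2.64
Cr = 0.2689

0.2689


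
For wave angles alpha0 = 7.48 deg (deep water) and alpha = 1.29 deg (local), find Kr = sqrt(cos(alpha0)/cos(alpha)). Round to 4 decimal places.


Kr = sqrt(cos(alpha0) / cos(alpha))
cos(7.48) = 0.991490
cos(1.29) = 0.999747
Kr = sqrt(0.991490 / 0.999747)
Kr = sqrt(0.991742)
Kr = 0.9959

0.9959


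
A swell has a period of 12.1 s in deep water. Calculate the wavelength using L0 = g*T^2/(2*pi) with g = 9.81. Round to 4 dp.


L0 = g * T^2 / (2 * pi)
L0 = 9.81 * 12.1^2 / (2 * pi)
L0 = 9.81 * 146.4100 / 6.28319
L0 = 1436.2821 / 6.28319
L0 = 228.5914 m

228.5914


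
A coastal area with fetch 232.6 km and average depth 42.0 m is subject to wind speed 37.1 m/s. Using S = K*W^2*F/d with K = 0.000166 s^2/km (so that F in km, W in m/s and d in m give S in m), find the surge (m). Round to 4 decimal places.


S = K * W^2 * F / d
W^2 = 37.1^2 = 1376.41
S = 0.000166 * 1376.41 * 232.6 / 42.0
Numerator = 0.000166 * 1376.41 * 232.6 = 53.145392
S = 53.145392 / 42.0 = 1.2654 m

1.2654


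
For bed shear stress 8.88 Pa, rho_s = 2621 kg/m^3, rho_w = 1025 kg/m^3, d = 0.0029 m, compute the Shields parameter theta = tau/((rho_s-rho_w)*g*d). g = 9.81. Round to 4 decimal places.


theta = tau / ((rho_s - rho_w) * g * d)
rho_s - rho_w = 2621 - 1025 = 1596
Denominator = 1596 * 9.81 * 0.0029 = 45.404604
theta = 8.88 / 45.404604
theta = 0.1956

0.1956


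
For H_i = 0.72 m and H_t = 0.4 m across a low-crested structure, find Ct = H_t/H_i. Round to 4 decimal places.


Ct = H_t / H_i
Ct = 0.4 / 0.72
Ct = 0.5556

0.5556


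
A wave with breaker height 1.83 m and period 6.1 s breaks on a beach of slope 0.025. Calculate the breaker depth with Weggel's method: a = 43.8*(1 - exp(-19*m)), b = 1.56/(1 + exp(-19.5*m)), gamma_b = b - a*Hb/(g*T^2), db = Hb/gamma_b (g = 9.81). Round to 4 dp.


a = 43.8 * (1 - exp(-19 * m))
exp(-19 * 0.025) = exp(-0.4750) = 0.621885
a = 43.8 * (1 - 0.621885) = 16.561435
b = 1.56 / (1 + exp(-19.5 * m))
exp(-19.5 * 0.025) = exp(-0.4875) = 0.614160
b = 1.56 / (1 + 0.614160) = 0.966447
Hb / (g * T^2) = 1.83 / (9.81 * 6.1^2) = 1.83 / 365.0301 = 0.00501329
gamma_b = b - a * Hb/(g*T^2) = 0.966447 - 16.561435 * 0.00501329 = 0.883420
db = Hb / gamma_b = 1.83 / 0.883420
db = 2.0715 m

2.0715


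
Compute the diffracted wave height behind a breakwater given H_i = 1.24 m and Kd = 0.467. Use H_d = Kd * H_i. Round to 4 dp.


H_d = Kd * H_i
H_d = 0.467 * 1.24
H_d = 0.5791 m

0.5791


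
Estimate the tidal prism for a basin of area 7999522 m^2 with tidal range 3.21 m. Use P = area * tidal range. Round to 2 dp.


Tidal prism = Area * Tidal range
P = 7999522 * 3.21
P = 25678465.62 m^3

25678465.62


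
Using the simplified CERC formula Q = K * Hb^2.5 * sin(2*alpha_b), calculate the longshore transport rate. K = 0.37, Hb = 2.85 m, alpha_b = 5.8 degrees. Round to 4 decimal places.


Q = K * Hb^2.5 * sin(2 * alpha_b)
Hb^2.5 = 2.85^2.5 = 13.712358
sin(2 * 5.8) = sin(11.6) = 0.201078
Q = 0.37 * 13.712358 * 0.201078
Q = 1.0202 m^3/s

1.0202


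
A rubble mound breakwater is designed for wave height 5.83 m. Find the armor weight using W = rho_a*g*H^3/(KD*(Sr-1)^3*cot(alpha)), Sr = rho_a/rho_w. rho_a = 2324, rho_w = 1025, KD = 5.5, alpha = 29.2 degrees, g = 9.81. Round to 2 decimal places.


Sr = rho_a / rho_w = 2324 / 1025 = 2.267317
(Sr - 1) = 1.267317
(Sr - 1)^3 = 2.035429
cot(29.2) = 1 / tan(29.2) = 1 / 0.558881 = 1.789289
Numerator = 2324 * 9.81 * 5.83^3 = 4517631.4214
Denominator = 5.5 * 2.035429 * 1.789289 = 20.030838
W = 4517631.4214 / 20.030838
W = 225533.82 N

225533.82


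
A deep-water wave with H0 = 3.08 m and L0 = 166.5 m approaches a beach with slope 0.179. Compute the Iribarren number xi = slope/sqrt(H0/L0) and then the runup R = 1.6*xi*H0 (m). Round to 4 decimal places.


xi = slope / sqrt(H0/L0)
H0/L0 = 3.08/166.5 = 0.018498
sqrt(0.018498) = 0.136009
xi = 0.179 / 0.136009 = 1.316088
R = 1.6 * xi * H0 = 1.6 * 1.316088 * 3.08
R = 6.4857 m

6.4857


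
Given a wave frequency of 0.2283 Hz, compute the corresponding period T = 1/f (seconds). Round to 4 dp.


T = 1 / f
T = 1 / 0.2283
T = 4.3802 s

4.3802


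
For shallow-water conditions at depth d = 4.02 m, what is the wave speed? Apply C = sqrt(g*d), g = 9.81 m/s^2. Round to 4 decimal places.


Using the shallow-water approximation:
C = sqrt(g * d) = sqrt(9.81 * 4.02)
C = sqrt(39.4362)
C = 6.2798 m/s

6.2798


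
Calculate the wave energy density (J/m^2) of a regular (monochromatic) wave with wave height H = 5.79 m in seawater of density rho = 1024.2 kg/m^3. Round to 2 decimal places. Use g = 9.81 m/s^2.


E = (1/8) * rho * g * H^2
E = (1/8) * 1024.2 * 9.81 * 5.79^2
E = 0.125 * 1024.2 * 9.81 * 33.5241
E = 42103.76 J/m^2

42103.76


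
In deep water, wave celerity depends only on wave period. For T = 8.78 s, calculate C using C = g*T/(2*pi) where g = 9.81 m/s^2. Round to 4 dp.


We use the deep-water celerity formula:
C = g * T / (2 * pi)
C = 9.81 * 8.78 / (2 * 3.14159...)
C = 86.131800 / 6.283185
C = 13.7083 m/s

13.7083


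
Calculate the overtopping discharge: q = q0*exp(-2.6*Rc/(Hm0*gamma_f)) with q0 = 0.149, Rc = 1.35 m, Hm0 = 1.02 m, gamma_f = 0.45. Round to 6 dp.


q = q0 * exp(-2.6 * Rc / (Hm0 * gamma_f))
Exponent = -2.6 * 1.35 / (1.02 * 0.45)
= -2.6 * 1.35 / 0.4590
= -7.647059
exp(-7.647059) = 0.000477
q = 0.149 * 0.000477
q = 0.000071 m^3/s/m

0.000071


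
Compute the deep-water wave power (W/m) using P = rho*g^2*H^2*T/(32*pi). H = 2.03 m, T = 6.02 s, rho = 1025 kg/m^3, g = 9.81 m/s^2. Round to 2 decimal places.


P = rho * g^2 * H^2 * T / (32 * pi)
P = 1025 * 9.81^2 * 2.03^2 * 6.02 / (32 * pi)
P = 1025 * 96.2361 * 4.1209 * 6.02 / 100.53096
P = 24341.68 W/m

24341.68


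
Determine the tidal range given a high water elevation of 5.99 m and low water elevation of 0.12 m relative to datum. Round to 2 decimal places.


Tidal range = High water - Low water
Tidal range = 5.99 - (0.12)
Tidal range = 5.87 m

5.87


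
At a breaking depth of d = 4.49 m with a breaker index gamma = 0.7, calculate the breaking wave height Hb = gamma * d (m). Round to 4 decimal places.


Hb = gamma * d
Hb = 0.7 * 4.49
Hb = 3.1430 m

3.1430


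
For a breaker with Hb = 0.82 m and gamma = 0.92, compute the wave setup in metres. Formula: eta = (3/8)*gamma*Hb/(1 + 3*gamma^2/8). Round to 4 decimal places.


eta = (3/8) * gamma * Hb / (1 + 3*gamma^2/8)
Numerator = (3/8) * 0.92 * 0.82 = 0.282900
Denominator = 1 + 3*0.92^2/8 = 1 + 0.317400 = 1.317400
eta = 0.282900 / 1.317400
eta = 0.2147 m

0.2147


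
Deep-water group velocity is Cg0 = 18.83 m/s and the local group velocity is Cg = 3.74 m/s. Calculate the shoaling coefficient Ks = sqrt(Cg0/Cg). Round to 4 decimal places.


Ks = sqrt(Cg0 / Cg)
Ks = sqrt(18.83 / 3.74)
Ks = sqrt(5.0348)
Ks = 2.2438

2.2438


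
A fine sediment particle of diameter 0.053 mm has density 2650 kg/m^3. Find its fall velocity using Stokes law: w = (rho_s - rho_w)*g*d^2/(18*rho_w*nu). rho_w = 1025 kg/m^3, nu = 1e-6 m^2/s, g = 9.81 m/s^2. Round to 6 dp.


w = (rho_s - rho_w) * g * d^2 / (18 * rho_w * nu)
d = 0.053 mm = 0.000053 m
rho_s - rho_w = 2650 - 1025 = 1625
Numerator = 1625 * 9.81 * (0.000053)^2 = 0.000044778971
Denominator = 18 * 1025 * 1e-6 = 0.018450
w = 0.002427 m/s

0.002427


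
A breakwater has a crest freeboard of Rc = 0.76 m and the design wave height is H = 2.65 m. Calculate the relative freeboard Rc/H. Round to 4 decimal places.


Relative freeboard = Rc / H
= 0.76 / 2.65
= 0.2868

0.2868


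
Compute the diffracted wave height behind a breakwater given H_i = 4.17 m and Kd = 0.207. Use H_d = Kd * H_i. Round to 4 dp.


H_d = Kd * H_i
H_d = 0.207 * 4.17
H_d = 0.8632 m

0.8632


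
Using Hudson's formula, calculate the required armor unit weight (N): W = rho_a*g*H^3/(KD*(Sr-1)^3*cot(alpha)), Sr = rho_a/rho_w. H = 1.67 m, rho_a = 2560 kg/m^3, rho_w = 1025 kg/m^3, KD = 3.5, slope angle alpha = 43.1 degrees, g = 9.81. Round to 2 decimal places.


Sr = rho_a / rho_w = 2560 / 1025 = 2.497561
(Sr - 1) = 1.497561
(Sr - 1)^3 = 3.358563
cot(43.1) = 1 / tan(43.1) = 1 / 0.935783 = 1.068623
Numerator = 2560 * 9.81 * 1.67^3 = 116965.6628
Denominator = 3.5 * 3.358563 * 1.068623 = 12.561637
W = 116965.6628 / 12.561637
W = 9311.34 N

9311.34


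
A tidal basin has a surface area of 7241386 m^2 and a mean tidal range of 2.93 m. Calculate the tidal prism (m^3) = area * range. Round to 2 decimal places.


Tidal prism = Area * Tidal range
P = 7241386 * 2.93
P = 21217260.98 m^3

21217260.98


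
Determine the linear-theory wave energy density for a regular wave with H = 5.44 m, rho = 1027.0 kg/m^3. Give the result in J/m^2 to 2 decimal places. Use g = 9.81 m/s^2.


E = (1/8) * rho * g * H^2
E = (1/8) * 1027.0 * 9.81 * 5.44^2
E = 0.125 * 1027.0 * 9.81 * 29.5936
E = 37268.96 J/m^2

37268.96


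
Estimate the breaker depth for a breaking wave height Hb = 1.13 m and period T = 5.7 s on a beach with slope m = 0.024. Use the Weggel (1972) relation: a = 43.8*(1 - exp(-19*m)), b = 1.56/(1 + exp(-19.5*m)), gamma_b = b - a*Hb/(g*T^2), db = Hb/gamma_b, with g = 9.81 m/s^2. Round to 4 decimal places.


a = 43.8 * (1 - exp(-19 * m))
exp(-19 * 0.024) = exp(-0.4560) = 0.633814
a = 43.8 * (1 - 0.633814) = 16.038954
b = 1.56 / (1 + exp(-19.5 * m))
exp(-19.5 * 0.024) = exp(-0.4680) = 0.626254
b = 1.56 / (1 + 0.626254) = 0.959260
Hb / (g * T^2) = 1.13 / (9.81 * 5.7^2) = 1.13 / 318.7269 = 0.00354535
gamma_b = b - a * Hb/(g*T^2) = 0.959260 - 16.038954 * 0.00354535 = 0.902396
db = Hb / gamma_b = 1.13 / 0.902396
db = 1.2522 m

1.2522


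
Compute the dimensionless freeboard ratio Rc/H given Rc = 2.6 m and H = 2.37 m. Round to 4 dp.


Relative freeboard = Rc / H
= 2.6 / 2.37
= 1.0970

1.0970


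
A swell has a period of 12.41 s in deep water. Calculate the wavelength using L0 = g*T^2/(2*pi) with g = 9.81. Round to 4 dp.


L0 = g * T^2 / (2 * pi)
L0 = 9.81 * 12.41^2 / (2 * pi)
L0 = 9.81 * 154.0081 / 6.28319
L0 = 1510.8195 / 6.28319
L0 = 240.4544 m

240.4544


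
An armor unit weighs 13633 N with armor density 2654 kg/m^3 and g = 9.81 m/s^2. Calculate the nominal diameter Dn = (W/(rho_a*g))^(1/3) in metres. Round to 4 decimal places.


V = W / (rho_a * g)
V = 13633 / (2654 * 9.81)
V = 13633 / 26035.74
V = 0.523626 m^3
Dn = V^(1/3) = 0.523626^(1/3)
Dn = 0.8060 m

0.8060


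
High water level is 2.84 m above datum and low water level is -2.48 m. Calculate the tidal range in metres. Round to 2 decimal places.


Tidal range = High water - Low water
Tidal range = 2.84 - (-2.48)
Tidal range = 5.32 m

5.32


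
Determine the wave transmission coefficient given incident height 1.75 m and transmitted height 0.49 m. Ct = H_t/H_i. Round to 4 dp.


Ct = H_t / H_i
Ct = 0.49 / 1.75
Ct = 0.2800

0.2800


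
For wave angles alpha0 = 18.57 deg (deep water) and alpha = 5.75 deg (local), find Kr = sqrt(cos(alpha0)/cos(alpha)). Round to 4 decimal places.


Kr = sqrt(cos(alpha0) / cos(alpha))
cos(18.57) = 0.947935
cos(5.75) = 0.994969
Kr = sqrt(0.947935 / 0.994969)
Kr = sqrt(0.952729)
Kr = 0.9761

0.9761


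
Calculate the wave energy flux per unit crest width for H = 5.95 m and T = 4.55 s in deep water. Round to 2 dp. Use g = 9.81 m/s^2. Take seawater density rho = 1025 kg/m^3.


P = rho * g^2 * H^2 * T / (32 * pi)
P = 1025 * 9.81^2 * 5.95^2 * 4.55 / (32 * pi)
P = 1025 * 96.2361 * 35.4025 * 4.55 / 100.53096
P = 158054.68 W/m

158054.68


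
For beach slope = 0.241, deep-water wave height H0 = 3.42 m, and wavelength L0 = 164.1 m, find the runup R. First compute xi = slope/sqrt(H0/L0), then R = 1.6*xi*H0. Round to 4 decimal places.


xi = slope / sqrt(H0/L0)
H0/L0 = 3.42/164.1 = 0.020841
sqrt(0.020841) = 0.144364
xi = 0.241 / 0.144364 = 1.669392
R = 1.6 * xi * H0 = 1.6 * 1.669392 * 3.42
R = 9.1349 m

9.1349


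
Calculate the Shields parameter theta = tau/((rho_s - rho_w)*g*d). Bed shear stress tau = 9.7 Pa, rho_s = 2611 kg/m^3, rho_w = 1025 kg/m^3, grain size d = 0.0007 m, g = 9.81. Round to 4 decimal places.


theta = tau / ((rho_s - rho_w) * g * d)
rho_s - rho_w = 2611 - 1025 = 1586
Denominator = 1586 * 9.81 * 0.0007 = 10.891062
theta = 9.7 / 10.891062
theta = 0.8906

0.8906


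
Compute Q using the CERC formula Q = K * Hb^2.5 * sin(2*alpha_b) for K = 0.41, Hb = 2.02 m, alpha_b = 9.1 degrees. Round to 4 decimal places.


Q = K * Hb^2.5 * sin(2 * alpha_b)
Hb^2.5 = 2.02^2.5 = 5.799338
sin(2 * 9.1) = sin(18.2) = 0.312335
Q = 0.41 * 5.799338 * 0.312335
Q = 0.7426 m^3/s

0.7426


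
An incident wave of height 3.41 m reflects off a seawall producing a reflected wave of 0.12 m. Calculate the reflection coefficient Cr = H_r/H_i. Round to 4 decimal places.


Cr = H_r / H_i
Cr = 0.12 / 3.41
Cr = 0.0352

0.0352


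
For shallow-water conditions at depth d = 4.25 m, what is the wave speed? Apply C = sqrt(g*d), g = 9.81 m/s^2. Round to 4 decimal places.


Using the shallow-water approximation:
C = sqrt(g * d) = sqrt(9.81 * 4.25)
C = sqrt(41.6925)
C = 6.4570 m/s

6.4570


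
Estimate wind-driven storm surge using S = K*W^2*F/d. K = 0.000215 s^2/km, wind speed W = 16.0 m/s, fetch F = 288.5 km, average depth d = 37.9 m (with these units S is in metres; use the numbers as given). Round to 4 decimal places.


S = K * W^2 * F / d
W^2 = 16.0^2 = 256.00
S = 0.000215 * 256.00 * 288.5 / 37.9
Numerator = 0.000215 * 256.00 * 288.5 = 15.879040
S = 15.879040 / 37.9 = 0.4190 m

0.4190


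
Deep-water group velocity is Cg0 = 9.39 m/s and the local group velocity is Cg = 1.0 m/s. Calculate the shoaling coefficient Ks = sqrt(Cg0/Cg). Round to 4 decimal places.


Ks = sqrt(Cg0 / Cg)
Ks = sqrt(9.39 / 1.0)
Ks = sqrt(9.3900)
Ks = 3.0643

3.0643


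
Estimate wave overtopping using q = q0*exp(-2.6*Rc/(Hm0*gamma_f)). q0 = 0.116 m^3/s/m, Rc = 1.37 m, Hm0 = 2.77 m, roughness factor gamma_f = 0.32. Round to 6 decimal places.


q = q0 * exp(-2.6 * Rc / (Hm0 * gamma_f))
Exponent = -2.6 * 1.37 / (2.77 * 0.32)
= -2.6 * 1.37 / 0.8864
= -4.018502
exp(-4.018502) = 0.017980
q = 0.116 * 0.017980
q = 0.002086 m^3/s/m

0.002086


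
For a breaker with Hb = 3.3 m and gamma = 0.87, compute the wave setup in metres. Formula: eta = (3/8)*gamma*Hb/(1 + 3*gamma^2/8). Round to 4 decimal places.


eta = (3/8) * gamma * Hb / (1 + 3*gamma^2/8)
Numerator = (3/8) * 0.87 * 3.3 = 1.076625
Denominator = 1 + 3*0.87^2/8 = 1 + 0.283838 = 1.283838
eta = 1.076625 / 1.283838
eta = 0.8386 m

0.8386


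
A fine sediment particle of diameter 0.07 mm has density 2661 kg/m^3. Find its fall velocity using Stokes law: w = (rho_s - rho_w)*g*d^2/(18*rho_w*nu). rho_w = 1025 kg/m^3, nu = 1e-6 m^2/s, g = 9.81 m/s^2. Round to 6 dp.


w = (rho_s - rho_w) * g * d^2 / (18 * rho_w * nu)
d = 0.07 mm = 0.000070 m
rho_s - rho_w = 2661 - 1025 = 1636
Numerator = 1636 * 9.81 * (0.000070)^2 = 0.000078640884
Denominator = 18 * 1025 * 1e-6 = 0.018450
w = 0.004262 m/s

0.004262


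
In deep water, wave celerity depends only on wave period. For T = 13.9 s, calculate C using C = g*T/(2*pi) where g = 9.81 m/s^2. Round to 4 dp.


We use the deep-water celerity formula:
C = g * T / (2 * pi)
C = 9.81 * 13.9 / (2 * 3.14159...)
C = 136.359000 / 6.283185
C = 21.7022 m/s

21.7022


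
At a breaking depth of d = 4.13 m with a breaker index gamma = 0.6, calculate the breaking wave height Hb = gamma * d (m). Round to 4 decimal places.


Hb = gamma * d
Hb = 0.6 * 4.13
Hb = 2.4780 m

2.4780


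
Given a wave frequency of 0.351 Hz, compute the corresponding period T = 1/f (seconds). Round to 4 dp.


T = 1 / f
T = 1 / 0.351
T = 2.8490 s

2.8490


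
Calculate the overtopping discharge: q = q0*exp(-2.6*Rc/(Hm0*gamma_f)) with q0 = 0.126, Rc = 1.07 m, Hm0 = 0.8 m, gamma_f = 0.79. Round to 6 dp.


q = q0 * exp(-2.6 * Rc / (Hm0 * gamma_f))
Exponent = -2.6 * 1.07 / (0.8 * 0.79)
= -2.6 * 1.07 / 0.6320
= -4.401899
exp(-4.401899) = 0.012254
q = 0.126 * 0.012254
q = 0.001544 m^3/s/m

0.001544


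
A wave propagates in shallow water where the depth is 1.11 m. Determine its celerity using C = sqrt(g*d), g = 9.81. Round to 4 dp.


Using the shallow-water approximation:
C = sqrt(g * d) = sqrt(9.81 * 1.11)
C = sqrt(10.8891)
C = 3.2999 m/s

3.2999


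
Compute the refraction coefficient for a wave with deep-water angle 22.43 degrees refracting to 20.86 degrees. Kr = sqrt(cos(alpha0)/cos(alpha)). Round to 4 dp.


Kr = sqrt(cos(alpha0) / cos(alpha))
cos(22.43) = 0.924346
cos(20.86) = 0.934453
Kr = sqrt(0.924346 / 0.934453)
Kr = sqrt(0.989184)
Kr = 0.9946

0.9946


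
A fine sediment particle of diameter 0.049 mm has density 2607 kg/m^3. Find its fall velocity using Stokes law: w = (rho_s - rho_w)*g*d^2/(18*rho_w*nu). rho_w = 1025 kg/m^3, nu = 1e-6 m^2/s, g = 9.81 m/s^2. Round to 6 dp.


w = (rho_s - rho_w) * g * d^2 / (18 * rho_w * nu)
d = 0.049 mm = 0.000049 m
rho_s - rho_w = 2607 - 1025 = 1582
Numerator = 1582 * 9.81 * (0.000049)^2 = 0.000037262127
Denominator = 18 * 1025 * 1e-6 = 0.018450
w = 0.002020 m/s

0.002020


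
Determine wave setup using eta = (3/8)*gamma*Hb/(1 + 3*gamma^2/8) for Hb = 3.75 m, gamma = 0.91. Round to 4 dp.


eta = (3/8) * gamma * Hb / (1 + 3*gamma^2/8)
Numerator = (3/8) * 0.91 * 3.75 = 1.279688
Denominator = 1 + 3*0.91^2/8 = 1 + 0.310538 = 1.310538
eta = 1.279688 / 1.310538
eta = 0.9765 m

0.9765


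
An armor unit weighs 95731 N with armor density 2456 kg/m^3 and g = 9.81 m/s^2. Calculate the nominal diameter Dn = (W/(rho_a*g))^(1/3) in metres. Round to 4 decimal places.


V = W / (rho_a * g)
V = 95731 / (2456 * 9.81)
V = 95731 / 24093.36
V = 3.973335 m^3
Dn = V^(1/3) = 3.973335^(1/3)
Dn = 1.5839 m

1.5839


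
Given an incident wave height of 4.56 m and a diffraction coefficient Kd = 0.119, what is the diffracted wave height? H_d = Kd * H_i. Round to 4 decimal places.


H_d = Kd * H_i
H_d = 0.119 * 4.56
H_d = 0.5426 m

0.5426


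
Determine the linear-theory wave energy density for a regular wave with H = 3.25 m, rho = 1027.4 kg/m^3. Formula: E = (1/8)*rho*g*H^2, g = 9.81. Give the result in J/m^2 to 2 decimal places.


E = (1/8) * rho * g * H^2
E = (1/8) * 1027.4 * 9.81 * 3.25^2
E = 0.125 * 1027.4 * 9.81 * 10.5625
E = 13307.16 J/m^2

13307.16


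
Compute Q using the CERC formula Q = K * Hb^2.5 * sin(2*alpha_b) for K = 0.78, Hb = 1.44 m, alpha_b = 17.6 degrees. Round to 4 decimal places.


Q = K * Hb^2.5 * sin(2 * alpha_b)
Hb^2.5 = 1.44^2.5 = 2.488320
sin(2 * 17.6) = sin(35.2) = 0.576432
Q = 0.78 * 2.488320 * 0.576432
Q = 1.1188 m^3/s

1.1188


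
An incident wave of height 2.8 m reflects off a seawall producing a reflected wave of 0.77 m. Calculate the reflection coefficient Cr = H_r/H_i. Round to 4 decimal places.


Cr = H_r / H_i
Cr = 0.77 / 2.8
Cr = 0.2750

0.2750


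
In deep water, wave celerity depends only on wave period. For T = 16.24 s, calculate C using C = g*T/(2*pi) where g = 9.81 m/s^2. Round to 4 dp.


We use the deep-water celerity formula:
C = g * T / (2 * pi)
C = 9.81 * 16.24 / (2 * 3.14159...)
C = 159.314400 / 6.283185
C = 25.3557 m/s

25.3557


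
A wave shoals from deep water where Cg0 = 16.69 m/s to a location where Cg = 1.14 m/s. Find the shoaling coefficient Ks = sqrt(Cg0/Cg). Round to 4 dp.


Ks = sqrt(Cg0 / Cg)
Ks = sqrt(16.69 / 1.14)
Ks = sqrt(14.6404)
Ks = 3.8263

3.8263


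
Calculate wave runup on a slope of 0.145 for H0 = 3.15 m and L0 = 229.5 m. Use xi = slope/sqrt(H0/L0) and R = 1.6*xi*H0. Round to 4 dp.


xi = slope / sqrt(H0/L0)
H0/L0 = 3.15/229.5 = 0.013725
sqrt(0.013725) = 0.117156
xi = 0.145 / 0.117156 = 1.237668
R = 1.6 * xi * H0 = 1.6 * 1.237668 * 3.15
R = 6.2378 m

6.2378


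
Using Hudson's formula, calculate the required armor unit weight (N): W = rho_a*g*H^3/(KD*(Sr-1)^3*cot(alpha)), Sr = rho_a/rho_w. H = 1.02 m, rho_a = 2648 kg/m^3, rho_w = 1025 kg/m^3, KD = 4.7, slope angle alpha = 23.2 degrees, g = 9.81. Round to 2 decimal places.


Sr = rho_a / rho_w = 2648 / 1025 = 2.583415
(Sr - 1) = 1.583415
(Sr - 1)^3 = 3.969940
cot(23.2) = 1 / tan(23.2) = 1 / 0.428601 = 2.333175
Numerator = 2648 * 9.81 * 1.02^3 = 27566.8729
Denominator = 4.7 * 3.969940 * 2.333175 = 43.534053
W = 27566.8729 / 43.534053
W = 633.23 N

633.23


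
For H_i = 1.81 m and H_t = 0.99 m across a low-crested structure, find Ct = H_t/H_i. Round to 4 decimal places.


Ct = H_t / H_i
Ct = 0.99 / 1.81
Ct = 0.5470

0.5470


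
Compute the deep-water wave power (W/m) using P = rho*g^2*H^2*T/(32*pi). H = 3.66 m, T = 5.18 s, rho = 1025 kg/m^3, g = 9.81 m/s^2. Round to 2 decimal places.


P = rho * g^2 * H^2 * T / (32 * pi)
P = 1025 * 9.81^2 * 3.66^2 * 5.18 / (32 * pi)
P = 1025 * 96.2361 * 13.3956 * 5.18 / 100.53096
P = 68085.39 W/m

68085.39


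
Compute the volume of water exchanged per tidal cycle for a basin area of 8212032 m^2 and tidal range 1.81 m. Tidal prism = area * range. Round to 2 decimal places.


Tidal prism = Area * Tidal range
P = 8212032 * 1.81
P = 14863777.92 m^3

14863777.92


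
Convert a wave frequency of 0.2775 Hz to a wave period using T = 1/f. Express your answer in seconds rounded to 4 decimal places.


T = 1 / f
T = 1 / 0.2775
T = 3.6036 s

3.6036


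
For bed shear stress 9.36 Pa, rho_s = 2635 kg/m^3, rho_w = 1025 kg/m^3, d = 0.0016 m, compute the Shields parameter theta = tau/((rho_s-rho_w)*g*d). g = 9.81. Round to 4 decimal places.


theta = tau / ((rho_s - rho_w) * g * d)
rho_s - rho_w = 2635 - 1025 = 1610
Denominator = 1610 * 9.81 * 0.0016 = 25.270560
theta = 9.36 / 25.270560
theta = 0.3704

0.3704


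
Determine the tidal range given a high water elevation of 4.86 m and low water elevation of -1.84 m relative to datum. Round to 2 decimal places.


Tidal range = High water - Low water
Tidal range = 4.86 - (-1.84)
Tidal range = 6.70 m

6.70


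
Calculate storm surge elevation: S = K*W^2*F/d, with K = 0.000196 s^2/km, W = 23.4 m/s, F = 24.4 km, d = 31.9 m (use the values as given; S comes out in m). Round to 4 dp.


S = K * W^2 * F / d
W^2 = 23.4^2 = 547.56
S = 0.000196 * 547.56 * 24.4 / 31.9
Numerator = 0.000196 * 547.56 * 24.4 = 2.618651
S = 2.618651 / 31.9 = 0.0821 m

0.0821


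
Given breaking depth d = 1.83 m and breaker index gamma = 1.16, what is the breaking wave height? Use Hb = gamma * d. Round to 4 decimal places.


Hb = gamma * d
Hb = 1.16 * 1.83
Hb = 2.1228 m

2.1228


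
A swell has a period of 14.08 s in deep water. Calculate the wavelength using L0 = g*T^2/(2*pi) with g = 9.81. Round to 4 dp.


L0 = g * T^2 / (2 * pi)
L0 = 9.81 * 14.08^2 / (2 * pi)
L0 = 9.81 * 198.2464 / 6.28319
L0 = 1944.7972 / 6.28319
L0 = 309.5241 m

309.5241


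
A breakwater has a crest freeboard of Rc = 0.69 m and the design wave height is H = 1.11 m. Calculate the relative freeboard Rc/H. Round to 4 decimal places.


Relative freeboard = Rc / H
= 0.69 / 1.11
= 0.6216

0.6216


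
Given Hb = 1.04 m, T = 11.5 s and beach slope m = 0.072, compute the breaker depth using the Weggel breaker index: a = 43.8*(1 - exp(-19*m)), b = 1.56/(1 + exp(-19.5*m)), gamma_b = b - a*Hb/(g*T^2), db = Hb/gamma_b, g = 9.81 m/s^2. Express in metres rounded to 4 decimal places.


a = 43.8 * (1 - exp(-19 * m))
exp(-19 * 0.072) = exp(-1.3680) = 0.254616
a = 43.8 * (1 - 0.254616) = 32.647833
b = 1.56 / (1 + exp(-19.5 * m))
exp(-19.5 * 0.072) = exp(-1.4040) = 0.245613
b = 1.56 / (1 + 0.245613) = 1.252396
Hb / (g * T^2) = 1.04 / (9.81 * 11.5^2) = 1.04 / 1297.3725 = 0.00080162
gamma_b = b - a * Hb/(g*T^2) = 1.252396 - 32.647833 * 0.00080162 = 1.226225
db = Hb / gamma_b = 1.04 / 1.226225
db = 0.8481 m

0.8481


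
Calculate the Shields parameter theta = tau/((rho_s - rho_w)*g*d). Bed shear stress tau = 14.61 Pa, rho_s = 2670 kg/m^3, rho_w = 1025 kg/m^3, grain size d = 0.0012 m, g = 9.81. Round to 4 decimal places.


theta = tau / ((rho_s - rho_w) * g * d)
rho_s - rho_w = 2670 - 1025 = 1645
Denominator = 1645 * 9.81 * 0.0012 = 19.364940
theta = 14.61 / 19.364940
theta = 0.7545

0.7545


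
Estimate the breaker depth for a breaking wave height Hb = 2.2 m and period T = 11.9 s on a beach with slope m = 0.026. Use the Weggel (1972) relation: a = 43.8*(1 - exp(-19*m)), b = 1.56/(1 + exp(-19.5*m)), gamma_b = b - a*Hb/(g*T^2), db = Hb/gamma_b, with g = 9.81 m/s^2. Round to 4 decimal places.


a = 43.8 * (1 - exp(-19 * m))
exp(-19 * 0.026) = exp(-0.4940) = 0.610181
a = 43.8 * (1 - 0.610181) = 17.074082
b = 1.56 / (1 + exp(-19.5 * m))
exp(-19.5 * 0.026) = exp(-0.5070) = 0.602300
b = 1.56 / (1 + 0.602300) = 0.973601
Hb / (g * T^2) = 2.2 / (9.81 * 11.9^2) = 2.2 / 1389.1941 = 0.00158365
gamma_b = b - a * Hb/(g*T^2) = 0.973601 - 17.074082 * 0.00158365 = 0.946561
db = Hb / gamma_b = 2.2 / 0.946561
db = 2.3242 m

2.3242


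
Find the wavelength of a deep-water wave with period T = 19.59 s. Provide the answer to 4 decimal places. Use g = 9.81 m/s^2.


L0 = g * T^2 / (2 * pi)
L0 = 9.81 * 19.59^2 / (2 * pi)
L0 = 9.81 * 383.7681 / 6.28319
L0 = 3764.7651 / 6.28319
L0 = 599.1810 m

599.1810


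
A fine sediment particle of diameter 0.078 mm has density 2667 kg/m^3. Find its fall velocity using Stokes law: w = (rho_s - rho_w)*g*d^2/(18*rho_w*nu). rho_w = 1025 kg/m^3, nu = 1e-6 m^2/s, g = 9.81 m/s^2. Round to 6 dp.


w = (rho_s - rho_w) * g * d^2 / (18 * rho_w * nu)
d = 0.078 mm = 0.000078 m
rho_s - rho_w = 2667 - 1025 = 1642
Numerator = 1642 * 9.81 * (0.000078)^2 = 0.000098001194
Denominator = 18 * 1025 * 1e-6 = 0.018450
w = 0.005312 m/s

0.005312


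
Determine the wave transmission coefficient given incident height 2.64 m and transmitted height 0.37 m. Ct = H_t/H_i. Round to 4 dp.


Ct = H_t / H_i
Ct = 0.37 / 2.64
Ct = 0.1402

0.1402


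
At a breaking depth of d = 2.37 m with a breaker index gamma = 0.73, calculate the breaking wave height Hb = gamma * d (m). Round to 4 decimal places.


Hb = gamma * d
Hb = 0.73 * 2.37
Hb = 1.7301 m

1.7301


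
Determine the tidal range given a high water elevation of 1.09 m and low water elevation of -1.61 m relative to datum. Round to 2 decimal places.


Tidal range = High water - Low water
Tidal range = 1.09 - (-1.61)
Tidal range = 2.70 m

2.70


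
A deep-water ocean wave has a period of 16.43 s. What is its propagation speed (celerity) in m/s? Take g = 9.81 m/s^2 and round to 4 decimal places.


We use the deep-water celerity formula:
C = g * T / (2 * pi)
C = 9.81 * 16.43 / (2 * 3.14159...)
C = 161.178300 / 6.283185
C = 25.6523 m/s

25.6523


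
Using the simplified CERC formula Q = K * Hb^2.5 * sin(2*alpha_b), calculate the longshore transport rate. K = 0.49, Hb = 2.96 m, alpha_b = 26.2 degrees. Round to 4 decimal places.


Q = K * Hb^2.5 * sin(2 * alpha_b)
Hb^2.5 = 2.96^2.5 = 15.074027
sin(2 * 26.2) = sin(52.4) = 0.792290
Q = 0.49 * 15.074027 * 0.792290
Q = 5.8521 m^3/s

5.8521


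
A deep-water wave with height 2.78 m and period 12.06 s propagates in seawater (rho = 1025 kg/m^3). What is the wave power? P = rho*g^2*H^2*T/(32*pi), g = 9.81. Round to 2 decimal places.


P = rho * g^2 * H^2 * T / (32 * pi)
P = 1025 * 9.81^2 * 2.78^2 * 12.06 / (32 * pi)
P = 1025 * 96.2361 * 7.7284 * 12.06 / 100.53096
P = 91453.20 W/m

91453.20


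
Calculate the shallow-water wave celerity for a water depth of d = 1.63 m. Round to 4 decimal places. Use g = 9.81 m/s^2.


Using the shallow-water approximation:
C = sqrt(g * d) = sqrt(9.81 * 1.63)
C = sqrt(15.9903)
C = 3.9988 m/s

3.9988


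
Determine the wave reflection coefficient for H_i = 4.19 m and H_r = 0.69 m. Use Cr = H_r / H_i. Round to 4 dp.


Cr = H_r / H_i
Cr = 0.69 / 4.19
Cr = 0.1647

0.1647


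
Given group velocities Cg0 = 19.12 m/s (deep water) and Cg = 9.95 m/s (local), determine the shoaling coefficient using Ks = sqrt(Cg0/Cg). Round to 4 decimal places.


Ks = sqrt(Cg0 / Cg)
Ks = sqrt(19.12 / 9.95)
Ks = sqrt(1.9216)
Ks = 1.3862

1.3862


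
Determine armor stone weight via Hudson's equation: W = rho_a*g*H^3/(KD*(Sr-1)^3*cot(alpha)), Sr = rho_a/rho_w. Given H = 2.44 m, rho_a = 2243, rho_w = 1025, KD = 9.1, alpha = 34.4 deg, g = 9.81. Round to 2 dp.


Sr = rho_a / rho_w = 2243 / 1025 = 2.188293
(Sr - 1) = 1.188293
(Sr - 1)^3 = 1.677916
cot(34.4) = 1 / tan(34.4) = 1 / 0.684714 = 1.460463
Numerator = 2243 * 9.81 * 2.44^3 = 319644.8856
Denominator = 9.1 * 1.677916 * 1.460463 = 22.299867
W = 319644.8856 / 22.299867
W = 14333.94 N

14333.94


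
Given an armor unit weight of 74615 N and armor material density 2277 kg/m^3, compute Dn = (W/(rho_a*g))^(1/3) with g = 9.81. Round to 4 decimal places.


V = W / (rho_a * g)
V = 74615 / (2277 * 9.81)
V = 74615 / 22337.37
V = 3.340366 m^3
Dn = V^(1/3) = 3.340366^(1/3)
Dn = 1.4949 m

1.4949


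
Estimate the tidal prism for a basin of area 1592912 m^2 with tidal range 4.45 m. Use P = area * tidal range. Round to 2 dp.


Tidal prism = Area * Tidal range
P = 1592912 * 4.45
P = 7088458.40 m^3

7088458.40


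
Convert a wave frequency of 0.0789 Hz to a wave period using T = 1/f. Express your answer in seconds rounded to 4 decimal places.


T = 1 / f
T = 1 / 0.0789
T = 12.6743 s

12.6743


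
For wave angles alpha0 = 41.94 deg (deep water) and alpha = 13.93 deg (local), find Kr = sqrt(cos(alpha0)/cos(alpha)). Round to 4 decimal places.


Kr = sqrt(cos(alpha0) / cos(alpha))
cos(41.94) = 0.743845
cos(13.93) = 0.970591
Kr = sqrt(0.743845 / 0.970591)
Kr = sqrt(0.766384)
Kr = 0.8754

0.8754
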